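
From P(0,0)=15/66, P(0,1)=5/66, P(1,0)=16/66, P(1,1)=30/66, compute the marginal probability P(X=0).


P(X=0) = P(0,0)+P(0,1) = 15/66 + 5/66 = 20/66 = 10/33

10/33


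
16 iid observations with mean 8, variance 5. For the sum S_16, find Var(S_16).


By independence, Var(S_n) = n*Var(X_1) = 16*5 = 80

80


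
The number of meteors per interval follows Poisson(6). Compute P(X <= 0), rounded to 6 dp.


P(X<=0) = e^(-6)*6^0/0!
≈ 0.0024787522
≈ 0.002479

0.002479


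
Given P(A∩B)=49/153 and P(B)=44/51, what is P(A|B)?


P(A|B) = P(A∩B)/P(B) = (49/153)/(132/153) = 49/132

49/132


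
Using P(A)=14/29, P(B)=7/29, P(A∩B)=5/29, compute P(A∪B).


P(A∪B) = P(A) + P(B) - P(A∩B)
= 14/29 + 7/29 - 5/29 = 16/29

16/29


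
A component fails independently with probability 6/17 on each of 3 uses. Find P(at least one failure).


P(at least one) = 1 - P(none)
P(none) = (1 - 6/17)^3 = (11/17)^3 = 1331/4913
P(at least one) = 1 - 1331/4913 = 3582/4913

3582/4913


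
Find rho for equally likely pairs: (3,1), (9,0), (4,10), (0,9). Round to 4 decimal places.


Cov(X,Y) = -9.2500, Var(X) = 10.5000, Var(Y) = 20.5000
rho = Cov/(sqrt(VarX)*sqrt(VarY)) = -0.6305

-0.6305


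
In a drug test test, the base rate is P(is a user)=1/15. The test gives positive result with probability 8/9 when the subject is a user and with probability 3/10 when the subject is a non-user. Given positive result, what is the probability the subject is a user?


P(A) = P(A|B)P(B) + P(A|B')P(B') = 8/9*1/15 + 3/10*14/15 = 229/675
P(B|A) = P(A|B)P(B)/P(A) = (8/135)/(229/675) = 40/229

40/229


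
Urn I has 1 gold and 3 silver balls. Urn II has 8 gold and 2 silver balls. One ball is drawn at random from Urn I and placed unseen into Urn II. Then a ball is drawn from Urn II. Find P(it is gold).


P(transfer gold) = 1/4; P(transfer silver) = 3/4
If gold transferred: Urn II has 9 gold of 11, so P(gold|gold moved) = 9/11
If silver transferred: Urn II has 8 gold of 11, so P(gold|silver moved) = 8/11
By total probability: P(gold) = 1/4*9/11 + 3/4*8/11 = 3/4

3/4


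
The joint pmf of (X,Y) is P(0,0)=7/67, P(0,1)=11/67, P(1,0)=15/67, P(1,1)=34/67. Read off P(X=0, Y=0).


Read from table: P(X=0, Y=0) = 7/67

7/67


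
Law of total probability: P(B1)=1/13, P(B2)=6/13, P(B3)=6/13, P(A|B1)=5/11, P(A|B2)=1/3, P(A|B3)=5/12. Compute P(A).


P(A) = P(A|B1)P(B1) + P(A|B2)P(B2) + P(A|B3)P(B3)
= 5/11*1/13 + 1/3*6/13 + 5/12*6/13
= 5/143 + 2/13 + 5/26 = 109/286

109/286


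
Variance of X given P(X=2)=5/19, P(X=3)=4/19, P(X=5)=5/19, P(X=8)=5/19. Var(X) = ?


E[X] = 87/19, E[X^2] = 501/19
Var(X) = E[X^2] - (E[X])^2 = 501/19 - (87/19)^2 = 1950/361

1950/361


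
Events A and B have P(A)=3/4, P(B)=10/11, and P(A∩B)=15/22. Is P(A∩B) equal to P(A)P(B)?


P(A)*P(B) = 3/4*10/11 = 15/22
P(A∩B) = 15/22, which equals P(A)P(B), so independent

Yes, A and B are independent


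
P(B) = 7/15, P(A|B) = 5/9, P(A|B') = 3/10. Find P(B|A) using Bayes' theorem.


P(A) = P(A|B)P(B) + P(A|B')P(B') = 5/9*7/15 + 3/10*8/15 = 283/675
P(B|A) = P(A|B)P(B)/P(A) = (7/27)/(283/675) = 175/283

175/283


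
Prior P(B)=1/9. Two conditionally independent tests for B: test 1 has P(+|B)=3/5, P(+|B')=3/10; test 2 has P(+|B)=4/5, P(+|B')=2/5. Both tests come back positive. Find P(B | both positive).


After test 1: P(+) = 3/5*1/9 + 3/10*8/9 = 1/3
P(B|+) = (1/15)/(1/3) = 1/5
After test 2 (use post1 as new prior): P(+) = 4/5*1/5 + 2/5*4/5 = 12/25
P(B|+,+) = (4/25)/(12/25) = 1/3

1/3


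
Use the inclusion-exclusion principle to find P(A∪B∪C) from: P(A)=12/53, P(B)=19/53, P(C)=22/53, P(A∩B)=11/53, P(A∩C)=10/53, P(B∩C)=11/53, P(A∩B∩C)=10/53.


P(A∪B∪C) = P(A)+P(B)+P(C) - P(AB)-P(AC)-P(BC) + P(ABC)
= 12/53+19/53+22/53 - 11/53-10/53-11/53 + 10/53
= 31/53

31/53


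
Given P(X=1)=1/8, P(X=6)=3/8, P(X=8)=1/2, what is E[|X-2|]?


E[|X-2|] = sum(g(x)*P(x))
= 1*1/8 + 4*3/8 + 6*1/2
= 37/8

37/8


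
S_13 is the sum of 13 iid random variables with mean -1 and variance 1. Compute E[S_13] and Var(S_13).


E[S_n] = n*mu = 13*-1 = -13
Var(S_n) = n*sigma^2 = 13*1 = 13

E[S_13]=-13, Var(S_13)=13


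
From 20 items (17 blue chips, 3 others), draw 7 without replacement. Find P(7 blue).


P(X=7) = C(17,7)*C(3,0) / C(20,7)
= 19448*1 / 77520
= 19448/77520 = 143/570

143/570


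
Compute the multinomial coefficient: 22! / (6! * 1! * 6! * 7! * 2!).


22! = 1124000727777607680000
Denominator: 6!=720 * 1!=1 * 6!=720 * 7!=5040 * 2!=2
Coefficient = 1124000727777607680000 / 5225472000 = 215100325440

215100325440


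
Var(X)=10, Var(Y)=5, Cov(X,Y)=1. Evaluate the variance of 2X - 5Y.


Var(2X - 5Y) = 2^2*Var(X) + (-5)^2*Var(Y) + 2*2*(-5)*Cov(X,Y)
= 4*10 + 25*5 - 20*1
= 40 + 125 - 20 = 145

145


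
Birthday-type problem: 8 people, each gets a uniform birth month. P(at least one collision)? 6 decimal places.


P(all different) = prod((12-i)/12 for i=0..7) = 0.046417
P(at least one match) = 1 - 0.046417 = 0.953583

0.953583


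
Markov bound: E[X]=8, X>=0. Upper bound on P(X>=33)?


Markov: P(X >= a) <= E[X]/a
P(X >= 33) <= 8/33

8/33


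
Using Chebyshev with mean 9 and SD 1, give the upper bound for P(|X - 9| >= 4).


k = 4/1 = 4
Chebyshev: P(|X-mu| >= k*sigma) <= 1/k^2 = 1/4^2 = 1/16

1/16


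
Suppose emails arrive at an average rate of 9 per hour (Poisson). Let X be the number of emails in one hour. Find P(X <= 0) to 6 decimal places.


P(X<=0) = e^(-9)*9^0/0!
≈ 0.0001234098
≈ 0.000123

0.000123


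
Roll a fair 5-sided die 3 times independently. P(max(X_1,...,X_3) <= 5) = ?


P(max <= 5) = P(all X_i <= 5) = (P(X_1 <= 5))^3
= (5/5)^3 = 1^3 = 1

1


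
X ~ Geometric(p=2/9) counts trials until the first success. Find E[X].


For geometric (trials until first success), E[X] = 1/p = 1/(2/9) = 9/2

9/2


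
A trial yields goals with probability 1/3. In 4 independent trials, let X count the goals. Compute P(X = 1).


P(X=1) = C(4,1) * p^1 * (1-p)^3
= 4 * 1/3 * 8/27
= 32/81

32/81


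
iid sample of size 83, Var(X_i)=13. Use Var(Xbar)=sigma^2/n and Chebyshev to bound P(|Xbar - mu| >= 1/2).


Var(Xbar) = Var(X)/n = 13/83
Chebyshev: P(|Xbar-mu| >= 1/2) <= Var(Xbar)/(1/2)^2 = (13/83)/(1/4) = 52/83

52/83


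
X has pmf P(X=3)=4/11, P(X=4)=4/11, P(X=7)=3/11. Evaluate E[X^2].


E[X^2] = sum(x^2 * P(x))
= 9*4/11 + 16*4/11 + 49*3/11
= 247/11

247/11


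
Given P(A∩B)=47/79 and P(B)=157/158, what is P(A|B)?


P(A|B) = P(A∩B)/P(B) = (94/158)/(157/158) = 94/157

94/157


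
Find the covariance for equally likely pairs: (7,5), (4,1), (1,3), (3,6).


E[X]=15/4, E[Y]=15/4, E[XY]=15
Cov(X,Y) = E[XY] - E[X]E[Y] = 15 - 15/4*15/4 = 15/16

15/16


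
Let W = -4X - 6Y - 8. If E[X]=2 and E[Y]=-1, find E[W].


E[-4X - 6Y - 8] = -4*E[X] - 6*E[Y] - 8
= (-4)*(2) + (-6)*(-1) + (-8)
= -8 + 6 - 8 = -10

-10


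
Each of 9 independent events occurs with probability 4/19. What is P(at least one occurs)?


P(at least one) = 1 - P(none)
P(none) = (1 - 4/19)^9 = (15/19)^9 = 38443359375/322687697779
P(at least one) = 1 - 38443359375/322687697779 = 284244338404/322687697779

284244338404/322687697779


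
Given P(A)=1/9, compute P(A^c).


P(A') = 1 - P(A) = 1 - 1/9 = 8/9

8/9


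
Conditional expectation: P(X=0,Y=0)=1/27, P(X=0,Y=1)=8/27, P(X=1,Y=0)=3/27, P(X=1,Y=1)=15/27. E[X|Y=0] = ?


P(Y=0) = 4/27
E[X|Y=0] = (0*1 + 1*3)/4 = 3/4

3/4


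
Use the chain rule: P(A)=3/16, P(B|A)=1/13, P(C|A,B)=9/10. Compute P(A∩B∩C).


P(A∩B∩C) = P(A) * P(B|A) * P(C|A∩B)
= 3/16 * 1/13 * 9/10
= 3/208 * 9/10 = 27/2080

27/2080


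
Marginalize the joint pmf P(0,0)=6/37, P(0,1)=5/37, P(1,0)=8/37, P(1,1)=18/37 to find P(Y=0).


P(Y=0) = P(0,0)+P(1,0) = 6/37 + 8/37 = 14/37

14/37


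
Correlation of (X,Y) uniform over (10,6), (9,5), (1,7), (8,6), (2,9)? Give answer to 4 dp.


Cov(X,Y) = -4.0000, Var(X) = 14.0000, Var(Y) = 1.8400
rho = Cov/(sqrt(VarX)*sqrt(VarY)) = -0.7881

-0.7881


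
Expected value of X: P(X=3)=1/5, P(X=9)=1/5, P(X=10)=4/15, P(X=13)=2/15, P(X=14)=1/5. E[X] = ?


E[X] = sum(x * P(x))
= 3*1/5 + 9*1/5 + 10*4/15 + 13*2/15 + 14*1/5
= 48/5

48/5


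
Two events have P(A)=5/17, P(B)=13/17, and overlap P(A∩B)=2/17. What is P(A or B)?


P(A∪B) = P(A) + P(B) - P(A∩B)
= 5/17 + 13/17 - 2/17 = 16/17

16/17


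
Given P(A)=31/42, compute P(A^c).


P(A') = 1 - P(A) = 1 - 31/42 = 11/42

11/42


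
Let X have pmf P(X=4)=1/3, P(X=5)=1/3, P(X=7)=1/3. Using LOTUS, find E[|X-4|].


E[|X-4|] = sum(g(x)*P(x))
= 0*1/3 + 1*1/3 + 3*1/3
= 4/3

4/3


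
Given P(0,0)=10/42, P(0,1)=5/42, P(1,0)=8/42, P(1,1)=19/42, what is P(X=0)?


P(X=0) = P(0,0)+P(0,1) = 10/42 + 5/42 = 15/42 = 5/14

5/14


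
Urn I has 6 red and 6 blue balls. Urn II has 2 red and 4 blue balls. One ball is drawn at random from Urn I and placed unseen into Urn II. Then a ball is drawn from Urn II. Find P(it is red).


P(transfer red) = 6/12 = 1/2; P(transfer blue) = 1/2
If red transferred: Urn II has 3 red of 7, so P(red|red moved) = 3/7
If blue transferred: Urn II has 2 red of 7, so P(red|blue moved) = 2/7
By total probability: P(red) = 1/2*3/7 + 1/2*2/7 = 5/14

5/14


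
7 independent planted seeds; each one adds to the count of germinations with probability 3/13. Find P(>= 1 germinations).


P(at least one) = 1 - P(none)
P(none) = (1 - 3/13)^7 = (10/13)^7 = 10000000/62748517
P(at least one) = 1 - 10000000/62748517 = 52748517/62748517

52748517/62748517


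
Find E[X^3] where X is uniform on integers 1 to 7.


E[X^3] = (1/7) * sum(x^3 for x=1..7)
= 784/7 = 112

112


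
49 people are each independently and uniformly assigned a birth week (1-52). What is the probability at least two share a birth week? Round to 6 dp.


P(all different) = prod((52-i)/52 for i=0..48) = 0.000000
P(at least one match) = 1 - 0.000000 = 1.000000

1.000000


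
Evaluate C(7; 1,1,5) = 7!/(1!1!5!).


7! = 5040
Denominator: 1!=1 * 1!=1 * 5!=120
Coefficient = 5040 / 120 = 42

42


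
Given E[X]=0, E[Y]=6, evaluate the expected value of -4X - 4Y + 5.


E[-4X - 4Y + 5] = -4*E[X] - 4*E[Y] + 5
= (-4)*(0) + (-4)*(6) + (5)
= 0 - 24 + 5 = -19

-19


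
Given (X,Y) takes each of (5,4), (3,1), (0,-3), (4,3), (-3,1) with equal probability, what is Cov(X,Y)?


E[X]=9/5, E[Y]=6/5, E[XY]=32/5
Cov(X,Y) = E[XY] - E[X]E[Y] = 32/5 - 9/5*6/5 = 106/25

106/25


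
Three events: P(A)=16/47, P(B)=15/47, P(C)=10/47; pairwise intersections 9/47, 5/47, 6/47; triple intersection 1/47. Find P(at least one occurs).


P(A∪B∪C) = P(A)+P(B)+P(C) - P(AB)-P(AC)-P(BC) + P(ABC)
= 16/47+15/47+10/47 - 9/47-5/47-6/47 + 1/47
= 22/47

22/47


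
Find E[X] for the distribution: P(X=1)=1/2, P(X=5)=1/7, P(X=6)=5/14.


E[X] = sum(x * P(x))
= 1*1/2 + 5*1/7 + 6*5/14
= 47/14

47/14


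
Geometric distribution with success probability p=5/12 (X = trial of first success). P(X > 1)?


P(X > 1) = P(first 1 trials all fail) = (1-p)^1 = (7/12)^1 = 7/12

7/12


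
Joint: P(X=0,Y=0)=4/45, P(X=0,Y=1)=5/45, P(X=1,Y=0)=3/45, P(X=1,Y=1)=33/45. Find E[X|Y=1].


P(Y=1) = 38/45
E[X|Y=1] = (0*5 + 1*33)/38 = 33/38

33/38


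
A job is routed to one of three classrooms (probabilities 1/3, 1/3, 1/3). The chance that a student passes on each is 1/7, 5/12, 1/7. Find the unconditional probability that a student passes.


P(A) = P(A|B1)P(B1) + P(A|B2)P(B2) + P(A|B3)P(B3)
= 1/7*1/3 + 5/12*1/3 + 1/7*1/3
= 1/21 + 5/36 + 1/21 = 59/252

59/252


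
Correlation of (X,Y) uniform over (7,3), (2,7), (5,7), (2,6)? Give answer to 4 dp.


Cov(X,Y) = -2.5000, Var(X) = 4.5000, Var(Y) = 2.6875
rho = Cov/(sqrt(VarX)*sqrt(VarY)) = -0.7189

-0.7189


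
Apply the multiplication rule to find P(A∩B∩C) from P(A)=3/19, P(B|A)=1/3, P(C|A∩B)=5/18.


P(A∩B∩C) = P(A) * P(B|A) * P(C|A∩B)
= 3/19 * 1/3 * 5/18
= 1/19 * 5/18 = 5/342

5/342


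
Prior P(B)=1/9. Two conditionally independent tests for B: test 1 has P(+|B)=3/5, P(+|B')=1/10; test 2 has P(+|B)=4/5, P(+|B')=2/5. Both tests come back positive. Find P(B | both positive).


After test 1: P(+) = 3/5*1/9 + 1/10*8/9 = 7/45
P(B|+) = (1/15)/(7/45) = 3/7
After test 2 (use post1 as new prior): P(+) = 4/5*3/7 + 2/5*4/7 = 4/7
P(B|+,+) = (12/35)/(4/7) = 3/5

3/5


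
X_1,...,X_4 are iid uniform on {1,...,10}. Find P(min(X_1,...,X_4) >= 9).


P(min >= 9) = P(all X_i >= 9) = (P(X_1 >= 9))^4
= (2/10)^4 = (1/5)^4 = 1/625

1/625


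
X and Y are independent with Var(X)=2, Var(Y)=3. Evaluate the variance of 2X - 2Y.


Independence => Cov(X,Y)=0
Var(2X - 2Y) = 2^2*Var(X) + (-2)^2*Var(Y)
= 4*2 + 4*3 = 20

20


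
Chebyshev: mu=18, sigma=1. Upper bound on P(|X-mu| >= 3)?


k = 3/1 = 3
Chebyshev: P(|X-mu| >= k*sigma) <= 1/k^2 = 1/3^2 = 1/9

1/9


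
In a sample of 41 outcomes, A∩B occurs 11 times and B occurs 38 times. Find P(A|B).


P(A|B) = P(A∩B)/P(B) = (11/41)/(38/41) = 11/38

11/38


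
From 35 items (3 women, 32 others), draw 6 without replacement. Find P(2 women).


P(X=2) = C(3,2)*C(32,4) / C(35,6)
= 3*35960 / 1623160
= 107880/1623160 = 87/1309

87/1309


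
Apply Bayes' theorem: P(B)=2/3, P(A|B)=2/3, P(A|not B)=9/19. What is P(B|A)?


P(A) = P(A|B)P(B) + P(A|B')P(B') = 2/3*2/3 + 9/19*1/3 = 103/171
P(B|A) = P(A|B)P(B)/P(A) = (4/9)/(103/171) = 76/103

76/103


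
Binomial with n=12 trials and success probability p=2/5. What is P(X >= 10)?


P(X>=10) = P(X=10) + P(X=11) + P(X=12)
= 608256/244140625 + 73728/244140625 + 4096/244140625
= 137216/48828125

137216/48828125


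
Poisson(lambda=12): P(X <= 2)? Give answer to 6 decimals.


P(X<=2) = e^(-12)*12^0/0! + e^(-12)*12^1/1! + e^(-12)*12^2/2!
≈ 0.0000061442 + 0.0000737305 + 0.0004423833
= 0.0005222580
≈ 0.000522

0.000522


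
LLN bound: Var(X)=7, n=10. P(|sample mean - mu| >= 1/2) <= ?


Var(Xbar) = Var(X)/n = 7/10
Chebyshev: P(|Xbar-mu| >= 1/2) <= Var(Xbar)/(1/2)^2 = (7/10)/(1/4) = 14/5
Bound exceeds 1, so trivial bound: 1

1


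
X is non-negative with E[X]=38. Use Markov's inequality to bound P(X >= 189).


Markov: P(X >= a) <= E[X]/a
P(X >= 189) <= 38/189

38/189


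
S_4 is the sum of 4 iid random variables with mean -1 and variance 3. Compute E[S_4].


E[S_n] = n*E[X_1] = 4*-1 = -4

-4


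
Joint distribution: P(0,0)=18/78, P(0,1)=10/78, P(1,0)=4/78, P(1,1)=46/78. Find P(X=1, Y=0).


Read from table: P(X=1, Y=0) = 4/78 = 2/39

2/39


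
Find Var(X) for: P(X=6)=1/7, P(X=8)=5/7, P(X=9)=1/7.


E[X] = 55/7, E[X^2] = 437/7
Var(X) = E[X^2] - (E[X])^2 = 437/7 - (55/7)^2 = 34/49

34/49


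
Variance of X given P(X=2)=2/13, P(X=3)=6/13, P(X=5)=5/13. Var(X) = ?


E[X] = 47/13, E[X^2] = 187/13
Var(X) = E[X^2] - (E[X])^2 = 187/13 - (47/13)^2 = 222/169

222/169


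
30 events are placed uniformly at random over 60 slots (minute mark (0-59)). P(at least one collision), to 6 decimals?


P(all different) = prod((60-i)/60 for i=0..29) = 0.000142
P(at least one match) = 1 - 0.000142 = 0.999858

0.999858


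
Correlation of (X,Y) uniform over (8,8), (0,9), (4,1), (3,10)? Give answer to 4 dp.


Cov(X,Y) = -1.7500, Var(X) = 8.1875, Var(Y) = 12.5000
rho = Cov/(sqrt(VarX)*sqrt(VarY)) = -0.1730

-0.1730


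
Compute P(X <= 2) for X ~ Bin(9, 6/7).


P(X<=2) = P(X=0) + P(X=1) + P(X=2)
= 1/40353607 + 54/40353607 + 1296/40353607
= 193/5764801

193/5764801


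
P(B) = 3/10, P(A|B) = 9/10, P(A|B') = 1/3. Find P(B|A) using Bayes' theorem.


P(A) = P(A|B)P(B) + P(A|B')P(B') = 9/10*3/10 + 1/3*7/10 = 151/300
P(B|A) = P(A|B)P(B)/P(A) = (27/100)/(151/300) = 81/151

81/151


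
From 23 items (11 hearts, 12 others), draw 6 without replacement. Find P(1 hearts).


P(X=1) = C(11,1)*C(12,5) / C(23,6)
= 11*792 / 100947
= 8712/100947 = 264/3059

264/3059


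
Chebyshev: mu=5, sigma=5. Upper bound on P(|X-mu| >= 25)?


k = 25/5 = 5
Chebyshev: P(|X-mu| >= k*sigma) <= 1/k^2 = 1/5^2 = 1/25

1/25


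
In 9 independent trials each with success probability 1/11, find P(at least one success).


P(at least one) = 1 - P(none)
P(none) = (1 - 1/11)^9 = (10/11)^9 = 1000000000/2357947691
P(at least one) = 1 - 1000000000/2357947691 = 1357947691/2357947691

1357947691/2357947691


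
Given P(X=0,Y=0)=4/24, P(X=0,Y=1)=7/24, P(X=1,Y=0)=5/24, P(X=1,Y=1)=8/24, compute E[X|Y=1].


P(Y=1) = 15/24
E[X|Y=1] = (0*7 + 1*8)/15 = 8/15

8/15


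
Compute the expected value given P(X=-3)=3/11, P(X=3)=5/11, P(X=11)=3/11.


E[X] = sum(x * P(x))
= -3*3/11 + 3*5/11 + 11*3/11
= 39/11

39/11


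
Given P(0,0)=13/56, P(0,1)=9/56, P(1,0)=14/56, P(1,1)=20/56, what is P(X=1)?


P(X=1) = P(1,0)+P(1,1) = 14/56 + 20/56 = 34/56 = 17/28

17/28


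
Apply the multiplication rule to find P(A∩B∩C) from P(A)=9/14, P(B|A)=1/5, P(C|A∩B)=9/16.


P(A∩B∩C) = P(A) * P(B|A) * P(C|A∩B)
= 9/14 * 1/5 * 9/16
= 9/70 * 9/16 = 81/1120

81/1120


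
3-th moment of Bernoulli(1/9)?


For Bernoulli: X in {0,1}
E[X^3] = 0^3*(1-1/9) + 1^3*1/9 = 1/9

1/9


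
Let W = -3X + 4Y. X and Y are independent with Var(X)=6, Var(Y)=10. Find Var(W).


Independence => Cov(X,Y)=0
Var(-3X + 4Y) = (-3)^2*Var(X) + 4^2*Var(Y)
= 9*6 + 16*10 = 214

214


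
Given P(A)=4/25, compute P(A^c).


P(A') = 1 - P(A) = 1 - 4/25 = 21/25

21/25


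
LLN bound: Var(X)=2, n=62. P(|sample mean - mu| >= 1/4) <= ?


Var(Xbar) = Var(X)/n = 2/62
Chebyshev: P(|Xbar-mu| >= 1/4) <= Var(Xbar)/(1/4)^2 = (1/31)/(1/16) = 16/31

16/31


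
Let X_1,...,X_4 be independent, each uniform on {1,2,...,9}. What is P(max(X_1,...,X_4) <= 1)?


P(max <= 1) = P(all X_i <= 1) = (P(X_1 <= 1))^4
= (1/9)^4 = 1/6561

1/6561


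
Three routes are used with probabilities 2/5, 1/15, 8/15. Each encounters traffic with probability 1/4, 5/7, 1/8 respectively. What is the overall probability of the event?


P(A) = P(A|B1)P(B1) + P(A|B2)P(B2) + P(A|B3)P(B3)
= 1/4*2/5 + 5/7*1/15 + 1/8*8/15
= 1/10 + 1/21 + 1/15 = 3/14

3/14


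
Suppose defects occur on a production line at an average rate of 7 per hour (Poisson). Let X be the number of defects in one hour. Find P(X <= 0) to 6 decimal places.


P(X<=0) = e^(-7)*7^0/0!
≈ 0.0009118820
≈ 0.000912

0.000912


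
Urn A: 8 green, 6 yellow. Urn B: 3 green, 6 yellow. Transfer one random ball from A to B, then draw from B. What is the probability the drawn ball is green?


P(transfer green) = 8/14 = 4/7; P(transfer yellow) = 3/7
If green transferred: Urn II has 4 green of 10, so P(green|green moved) = 2/5
If yellow transferred: Urn II has 3 green of 10, so P(green|yellow moved) = 3/10
By total probability: P(green) = 4/7*2/5 + 3/7*3/10 = 5/14

5/14


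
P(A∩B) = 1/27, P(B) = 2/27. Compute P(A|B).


P(A|B) = P(A∩B)/P(B) = (1/27)/(2/27) = 1/2

1/2


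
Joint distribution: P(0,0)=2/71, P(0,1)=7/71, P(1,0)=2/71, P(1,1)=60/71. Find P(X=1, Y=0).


Read from table: P(X=1, Y=0) = 2/71

2/71


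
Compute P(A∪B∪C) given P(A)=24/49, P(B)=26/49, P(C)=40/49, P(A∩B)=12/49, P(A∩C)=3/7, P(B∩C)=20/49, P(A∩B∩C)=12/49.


P(A∪B∪C) = P(A)+P(B)+P(C) - P(AB)-P(AC)-P(BC) + P(ABC)
= 24/49+26/49+40/49 - 12/49-3/7-20/49 + 12/49
= 1

1


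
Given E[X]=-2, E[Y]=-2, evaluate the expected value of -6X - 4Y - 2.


E[-6X - 4Y - 2] = -6*E[X] - 4*E[Y] - 2
= (-6)*(-2) + (-4)*(-2) + (-2)
= 12 + 8 - 2 = 18

18


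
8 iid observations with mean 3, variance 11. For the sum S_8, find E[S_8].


E[S_n] = n*E[X_1] = 8*3 = 24

24


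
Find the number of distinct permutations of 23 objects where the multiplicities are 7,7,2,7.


23! = 25852016738884976640000
Denominator: 7!=5040 * 7!=5040 * 2!=2 * 7!=5040
Coefficient = 25852016738884976640000 / 256048128000 = 100965458880

100965458880


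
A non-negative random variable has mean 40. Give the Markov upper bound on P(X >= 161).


Markov: P(X >= a) <= E[X]/a
P(X >= 161) <= 40/161

40/161


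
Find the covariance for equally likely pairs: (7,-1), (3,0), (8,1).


E[X]=6, E[Y]=0, E[XY]=1/3
Cov(X,Y) = E[XY] - E[X]E[Y] = 1/3 - 6*0 = 1/3

1/3


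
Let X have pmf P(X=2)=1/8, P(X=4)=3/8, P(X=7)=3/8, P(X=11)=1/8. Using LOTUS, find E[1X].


E[1X] = sum(g(x)*P(x))
= 2*1/8 + 4*3/8 + 7*3/8 + 11*1/8
= 23/4

23/4


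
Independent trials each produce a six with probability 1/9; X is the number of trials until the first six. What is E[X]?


For geometric (trials until first success), E[X] = 1/p = 1/(1/9) = 9

9


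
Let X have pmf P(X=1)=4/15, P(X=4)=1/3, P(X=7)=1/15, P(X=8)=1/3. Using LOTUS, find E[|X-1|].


E[|X-1|] = sum(g(x)*P(x))
= 0*4/15 + 3*1/3 + 6*1/15 + 7*1/3
= 56/15

56/15


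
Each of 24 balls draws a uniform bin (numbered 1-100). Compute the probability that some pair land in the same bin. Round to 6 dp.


P(all different) = prod((100-i)/100 for i=0..23) = 0.049497
P(at least one match) = 1 - 0.049497 = 0.950503

0.950503


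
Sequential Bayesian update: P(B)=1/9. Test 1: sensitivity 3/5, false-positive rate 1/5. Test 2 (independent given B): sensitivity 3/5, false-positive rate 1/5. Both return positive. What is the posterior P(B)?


After test 1: P(+) = 3/5*1/9 + 1/5*8/9 = 11/45
P(B|+) = (1/15)/(11/45) = 3/11
After test 2 (use post1 as new prior): P(+) = 3/5*3/11 + 1/5*8/11 = 17/55
P(B|+,+) = (9/55)/(17/55) = 9/17

9/17


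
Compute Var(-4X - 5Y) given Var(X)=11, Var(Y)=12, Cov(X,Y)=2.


Var(-4X - 5Y) = (-4)^2*Var(X) + (-5)^2*Var(Y) + 2*(-4)*(-5)*Cov(X,Y)
= 16*11 + 25*12 + 40*2
= 176 + 300 + 80 = 556

556


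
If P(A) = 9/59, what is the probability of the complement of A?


P(A') = 1 - P(A) = 1 - 9/59 = 50/59

50/59


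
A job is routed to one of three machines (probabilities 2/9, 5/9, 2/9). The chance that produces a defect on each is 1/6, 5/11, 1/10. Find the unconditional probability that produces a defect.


P(A) = P(A|B1)P(B1) + P(A|B2)P(B2) + P(A|B3)P(B3)
= 1/6*2/9 + 5/11*5/9 + 1/10*2/9
= 1/27 + 25/99 + 1/45 = 463/1485

463/1485


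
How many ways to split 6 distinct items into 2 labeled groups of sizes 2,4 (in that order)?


6! = 720
Denominator: 2!=2 * 4!=24
Coefficient = 720 / 48 = 15

15


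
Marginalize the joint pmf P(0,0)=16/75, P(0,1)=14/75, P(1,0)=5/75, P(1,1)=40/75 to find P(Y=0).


P(Y=0) = P(0,0)+P(1,0) = 16/75 + 5/75 = 21/75 = 7/25

7/25


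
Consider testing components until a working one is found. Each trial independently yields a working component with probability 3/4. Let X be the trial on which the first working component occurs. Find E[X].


For geometric (trials until first success), E[X] = 1/p = 1/(3/4) = 4/3

4/3


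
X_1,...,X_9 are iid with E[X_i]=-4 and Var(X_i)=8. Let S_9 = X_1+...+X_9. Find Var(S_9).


By independence, Var(S_n) = n*Var(X_1) = 9*8 = 72

72


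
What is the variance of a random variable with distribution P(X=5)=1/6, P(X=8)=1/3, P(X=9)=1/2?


E[X] = 8, E[X^2] = 66
Var(X) = E[X^2] - (E[X])^2 = 66 - (8)^2 = 2

2


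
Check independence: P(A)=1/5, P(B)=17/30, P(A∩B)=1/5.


P(A)*P(B) = 1/5*17/30 = 17/150
P(A∩B) = 1/5 != 17/150, so not independent

No, A and B are not independent


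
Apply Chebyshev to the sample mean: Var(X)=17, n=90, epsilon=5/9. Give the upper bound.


Var(Xbar) = Var(X)/n = 17/90
Chebyshev: P(|Xbar-mu| >= 5/9) <= Var(Xbar)/(5/9)^2 = (17/90)/(25/81) = 153/250

153/250


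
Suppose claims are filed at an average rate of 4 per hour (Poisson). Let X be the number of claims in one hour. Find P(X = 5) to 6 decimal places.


P(X=5) = e^(-4) * 4^5 / 5!
≈ 0.01831563889 * 1024 / 120
≈ 0.156293

0.156293


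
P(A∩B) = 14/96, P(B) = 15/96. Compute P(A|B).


P(A|B) = P(A∩B)/P(B) = (14/96)/(15/96) = 14/15

14/15


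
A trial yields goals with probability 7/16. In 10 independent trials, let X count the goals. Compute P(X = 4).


P(X=4) = C(10,4) * p^4 * (1-p)^6
= 210 * 2401/65536 * 531441/16777216
= 133978933305/549755813888

133978933305/549755813888


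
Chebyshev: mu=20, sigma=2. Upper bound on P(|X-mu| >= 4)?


k = 4/2 = 2
Chebyshev: P(|X-mu| >= k*sigma) <= 1/k^2 = 1/2^2 = 1/4

1/4


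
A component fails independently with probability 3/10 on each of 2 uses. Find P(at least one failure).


P(at least one) = 1 - P(none)
P(none) = (1 - 3/10)^2 = (7/10)^2 = 49/100
P(at least one) = 1 - 49/100 = 51/100

51/100


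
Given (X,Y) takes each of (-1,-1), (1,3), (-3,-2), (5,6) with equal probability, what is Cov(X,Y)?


E[X]=1/2, E[Y]=3/2, E[XY]=10
Cov(X,Y) = E[XY] - E[X]E[Y] = 10 - 1/2*3/2 = 37/4

37/4


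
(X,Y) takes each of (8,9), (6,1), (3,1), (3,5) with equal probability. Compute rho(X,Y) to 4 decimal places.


Cov(X,Y) = 4.0000, Var(X) = 4.5000, Var(Y) = 11.0000
rho = Cov/(sqrt(VarX)*sqrt(VarY)) = 0.5685

0.5685


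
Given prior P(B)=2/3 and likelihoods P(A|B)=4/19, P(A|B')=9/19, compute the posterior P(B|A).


P(A) = P(A|B)P(B) + P(A|B')P(B') = 4/19*2/3 + 9/19*1/3 = 17/57
P(B|A) = P(A|B)P(B)/P(A) = (8/57)/(17/57) = 8/17

8/17


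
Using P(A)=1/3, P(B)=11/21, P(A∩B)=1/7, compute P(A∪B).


P(A∪B) = P(A) + P(B) - P(A∩B)
= 1/3 + 11/21 - 1/7 = 5/7

5/7


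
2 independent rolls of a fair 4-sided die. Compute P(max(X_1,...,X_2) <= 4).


P(max <= 4) = P(all X_i <= 4) = (P(X_1 <= 4))^2
= (4/4)^2 = 1^2 = 1

1


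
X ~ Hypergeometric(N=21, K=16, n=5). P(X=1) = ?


P(X=1) = C(16,1)*C(5,4) / C(21,5)
= 16*5 / 20349
= 80/20349

80/20349


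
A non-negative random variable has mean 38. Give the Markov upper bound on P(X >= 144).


Markov: P(X >= a) <= E[X]/a
P(X >= 144) <= 38/144 = 19/72

19/72


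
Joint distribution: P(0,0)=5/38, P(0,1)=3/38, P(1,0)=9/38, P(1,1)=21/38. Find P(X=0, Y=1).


Read from table: P(X=0, Y=1) = 3/38

3/38


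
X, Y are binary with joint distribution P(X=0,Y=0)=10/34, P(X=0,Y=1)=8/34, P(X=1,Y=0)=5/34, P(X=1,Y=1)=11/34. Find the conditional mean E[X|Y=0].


P(Y=0) = 15/34
E[X|Y=0] = (0*10 + 1*5)/15 = 5/15 = 1/3

1/3


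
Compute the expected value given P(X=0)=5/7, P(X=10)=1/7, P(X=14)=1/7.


E[X] = sum(x * P(x))
= 0*5/7 + 10*1/7 + 14*1/7
= 24/7

24/7


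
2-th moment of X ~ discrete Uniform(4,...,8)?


E[X^2] = (1/5) * sum(x^2 for x=4..8)
= 190/5 = 38

38


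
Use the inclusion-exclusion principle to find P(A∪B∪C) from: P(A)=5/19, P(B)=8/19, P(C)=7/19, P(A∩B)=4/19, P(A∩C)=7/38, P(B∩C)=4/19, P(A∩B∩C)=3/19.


P(A∪B∪C) = P(A)+P(B)+P(C) - P(AB)-P(AC)-P(BC) + P(ABC)
= 5/19+8/19+7/19 - 4/19-7/38-4/19 + 3/19
= 23/38

23/38


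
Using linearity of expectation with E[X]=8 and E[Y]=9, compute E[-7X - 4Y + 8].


E[-7X - 4Y + 8] = -7*E[X] - 4*E[Y] + 8
= (-7)*(8) + (-4)*(9) + (8)
= -56 - 36 + 8 = -84

-84


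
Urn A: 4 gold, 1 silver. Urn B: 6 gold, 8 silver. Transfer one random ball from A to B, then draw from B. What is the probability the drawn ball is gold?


P(transfer gold) = 4/5; P(transfer silver) = 1/5
If gold transferred: Urn II has 7 gold of 15, so P(gold|gold moved) = 7/15
If silver transferred: Urn II has 6 gold of 15, so P(gold|silver moved) = 2/5
By total probability: P(gold) = 4/5*7/15 + 1/5*2/5 = 34/75

34/75


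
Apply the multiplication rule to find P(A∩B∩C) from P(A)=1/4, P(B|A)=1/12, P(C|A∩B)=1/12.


P(A∩B∩C) = P(A) * P(B|A) * P(C|A∩B)
= 1/4 * 1/12 * 1/12
= 1/48 * 1/12 = 1/576

1/576


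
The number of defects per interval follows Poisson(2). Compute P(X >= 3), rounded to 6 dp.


P(X>=3) = 1 - P(X<=2) = 1 - (e^(-2)*2^0/0! + e^(-2)*2^1/1! + e^(-2)*2^2/2!)
≈ 1 - (0.1353352832 + 0.2706705665 + 0.2706705665)
= 1 - 0.6766764162 = 0.3233235838
≈ 0.323324

0.323324


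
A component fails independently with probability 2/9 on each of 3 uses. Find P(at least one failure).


P(at least one) = 1 - P(none)
P(none) = (1 - 2/9)^3 = (7/9)^3 = 343/729
P(at least one) = 1 - 343/729 = 386/729

386/729


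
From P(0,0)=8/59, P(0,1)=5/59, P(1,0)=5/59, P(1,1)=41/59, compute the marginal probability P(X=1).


P(X=1) = P(1,0)+P(1,1) = 5/59 + 41/59 = 46/59

46/59


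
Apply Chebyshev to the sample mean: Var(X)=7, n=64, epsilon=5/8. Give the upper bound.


Var(Xbar) = Var(X)/n = 7/64
Chebyshev: P(|Xbar-mu| >= 5/8) <= Var(Xbar)/(5/8)^2 = (7/64)/(25/64) = 7/25

7/25


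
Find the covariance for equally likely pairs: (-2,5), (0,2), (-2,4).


E[X]=-4/3, E[Y]=11/3, E[XY]=-6
Cov(X,Y) = E[XY] - E[X]E[Y] = -6 + 4/3*11/3 = -10/9

-10/9


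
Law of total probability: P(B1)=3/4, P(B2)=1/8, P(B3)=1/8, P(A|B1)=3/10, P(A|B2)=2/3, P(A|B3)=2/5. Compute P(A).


P(A) = P(A|B1)P(B1) + P(A|B2)P(B2) + P(A|B3)P(B3)
= 3/10*3/4 + 2/3*1/8 + 2/5*1/8
= 9/40 + 1/12 + 1/20 = 43/120

43/120


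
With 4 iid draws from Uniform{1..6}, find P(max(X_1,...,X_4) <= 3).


P(max <= 3) = P(all X_i <= 3) = (P(X_1 <= 3))^4
= (3/6)^4 = (1/2)^4 = 1/16

1/16


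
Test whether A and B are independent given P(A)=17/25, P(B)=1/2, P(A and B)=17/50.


P(A)*P(B) = 17/25*1/2 = 17/50
P(A∩B) = 17/50, which equals P(A)P(B), so independent

Yes, A and B are independent


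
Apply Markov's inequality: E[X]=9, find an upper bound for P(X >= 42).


Markov: P(X >= a) <= E[X]/a
P(X >= 42) <= 9/42 = 3/14

3/14


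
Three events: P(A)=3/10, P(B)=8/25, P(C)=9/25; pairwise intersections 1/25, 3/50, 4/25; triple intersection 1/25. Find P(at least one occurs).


P(A∪B∪C) = P(A)+P(B)+P(C) - P(AB)-P(AC)-P(BC) + P(ABC)
= 3/10+8/25+9/25 - 1/25-3/50-4/25 + 1/25
= 19/25

19/25


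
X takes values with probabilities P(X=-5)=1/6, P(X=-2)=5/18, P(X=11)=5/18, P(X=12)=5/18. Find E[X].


E[X] = sum(x * P(x))
= -5*1/6 - 2*5/18 + 11*5/18 + 12*5/18
= 5

5


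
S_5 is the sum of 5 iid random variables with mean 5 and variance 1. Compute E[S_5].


E[S_n] = n*E[X_1] = 5*5 = 25

25


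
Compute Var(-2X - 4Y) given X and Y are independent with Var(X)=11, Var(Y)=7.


Independence => Cov(X,Y)=0
Var(-2X - 4Y) = (-2)^2*Var(X) + (-4)^2*Var(Y)
= 4*11 + 16*7 = 156

156


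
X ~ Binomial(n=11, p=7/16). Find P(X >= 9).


P(X>=9) = P(X=9) + P(X=10) + P(X=11)
= 179775319185/17592186044416 + 27965049651/17592186044416 + 1977326743/17592186044416
= 209717695579/17592186044416

209717695579/17592186044416


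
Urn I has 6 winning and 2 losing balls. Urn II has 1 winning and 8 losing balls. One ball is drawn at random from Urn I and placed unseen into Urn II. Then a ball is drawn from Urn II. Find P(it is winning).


P(transfer winning) = 6/8 = 3/4; P(transfer losing) = 1/4
If winning transferred: Urn II has 2 winning of 10, so P(winning|winning moved) = 1/5
If losing transferred: Urn II has 1 winning of 10, so P(winning|losing moved) = 1/10
By total probability: P(winning) = 3/4*1/5 + 1/4*1/10 = 7/40

7/40


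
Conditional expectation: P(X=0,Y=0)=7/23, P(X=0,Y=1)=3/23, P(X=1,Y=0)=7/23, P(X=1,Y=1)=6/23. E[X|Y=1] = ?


P(Y=1) = 9/23
E[X|Y=1] = (0*3 + 1*6)/9 = 6/9 = 2/3

2/3


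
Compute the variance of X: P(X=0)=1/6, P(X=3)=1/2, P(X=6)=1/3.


E[X] = 7/2, E[X^2] = 33/2
Var(X) = E[X^2] - (E[X])^2 = 33/2 - (7/2)^2 = 17/4

17/4


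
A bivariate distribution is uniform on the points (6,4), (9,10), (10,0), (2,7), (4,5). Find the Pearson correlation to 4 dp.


Cov(X,Y) = -2.6400, Var(X) = 8.9600, Var(Y) = 10.9600
rho = Cov/(sqrt(VarX)*sqrt(VarY)) = -0.2664

-0.2664


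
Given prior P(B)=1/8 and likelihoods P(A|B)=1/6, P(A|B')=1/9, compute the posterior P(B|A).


P(A) = P(A|B)P(B) + P(A|B')P(B') = 1/6*1/8 + 1/9*7/8 = 17/144
P(B|A) = P(A|B)P(B)/P(A) = (1/48)/(17/144) = 3/17

3/17


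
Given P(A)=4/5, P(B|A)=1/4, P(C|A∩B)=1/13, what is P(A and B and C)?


P(A∩B∩C) = P(A) * P(B|A) * P(C|A∩B)
= 4/5 * 1/4 * 1/13
= 1/5 * 1/13 = 1/65

1/65


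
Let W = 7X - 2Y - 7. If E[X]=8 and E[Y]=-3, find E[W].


E[7X - 2Y - 7] = 7*E[X] - 2*E[Y] - 7
= (7)*(8) + (-2)*(-3) + (-7)
= 56 + 6 - 7 = 55

55


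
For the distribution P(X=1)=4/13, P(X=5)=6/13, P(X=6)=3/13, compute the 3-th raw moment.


E[X^3] = sum(x^3 * P(x))
= 1*4/13 + 125*6/13 + 216*3/13
= 1402/13

1402/13


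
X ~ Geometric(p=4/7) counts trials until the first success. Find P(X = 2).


P(X=2) = (1-p)^1 * p = (3/7)^1 * 4/7
= 3/7 * 4/7 = 12/49

12/49


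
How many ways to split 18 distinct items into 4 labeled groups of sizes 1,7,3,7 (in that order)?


18! = 6402373705728000
Denominator: 1!=1 * 7!=5040 * 3!=6 * 7!=5040
Coefficient = 6402373705728000 / 152409600 = 42007680

42007680


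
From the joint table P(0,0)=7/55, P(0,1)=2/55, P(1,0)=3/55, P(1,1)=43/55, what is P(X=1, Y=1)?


Read from table: P(X=1, Y=1) = 43/55

43/55


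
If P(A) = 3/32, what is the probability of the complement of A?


P(A') = 1 - P(A) = 1 - 3/32 = 29/32

29/32


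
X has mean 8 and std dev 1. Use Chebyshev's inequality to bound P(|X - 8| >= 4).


k = 4/1 = 4
Chebyshev: P(|X-mu| >= k*sigma) <= 1/k^2 = 1/4^2 = 1/16

1/16


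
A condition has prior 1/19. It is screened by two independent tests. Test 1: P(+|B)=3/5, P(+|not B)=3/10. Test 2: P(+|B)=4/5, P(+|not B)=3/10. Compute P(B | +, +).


After test 1: P(+) = 3/5*1/19 + 3/10*18/19 = 6/19
P(B|+) = (3/95)/(6/19) = 1/10
After test 2 (use post1 as new prior): P(+) = 4/5*1/10 + 3/10*9/10 = 7/20
P(B|+,+) = (2/25)/(7/20) = 8/35

8/35


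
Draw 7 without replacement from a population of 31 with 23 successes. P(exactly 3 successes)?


P(X=3) = C(23,3)*C(8,4) / C(31,7)
= 1771*70 / 2629575
= 123970/2629575 = 24794/525915

24794/525915


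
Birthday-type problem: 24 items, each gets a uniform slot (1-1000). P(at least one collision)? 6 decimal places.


P(all different) = prod((1000-i)/1000 for i=0..23) = 0.757155
P(at least one match) = 1 - 0.757155 = 0.242845

0.242845


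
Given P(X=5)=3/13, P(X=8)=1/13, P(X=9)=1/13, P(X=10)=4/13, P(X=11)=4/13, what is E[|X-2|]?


E[|X-2|] = sum(g(x)*P(x))
= 3*3/13 + 6*1/13 + 7*1/13 + 8*4/13 + 9*4/13
= 90/13

90/13


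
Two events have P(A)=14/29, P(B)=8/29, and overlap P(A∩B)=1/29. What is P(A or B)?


P(A∪B) = P(A) + P(B) - P(A∩B)
= 14/29 + 8/29 - 1/29 = 21/29

21/29


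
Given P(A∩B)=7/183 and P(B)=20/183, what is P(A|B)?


P(A|B) = P(A∩B)/P(B) = (7/183)/(20/183) = 7/20

7/20


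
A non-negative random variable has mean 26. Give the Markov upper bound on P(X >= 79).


Markov: P(X >= a) <= E[X]/a
P(X >= 79) <= 26/79

26/79


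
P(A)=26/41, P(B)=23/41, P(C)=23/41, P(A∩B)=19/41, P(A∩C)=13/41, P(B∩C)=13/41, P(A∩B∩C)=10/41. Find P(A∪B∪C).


P(A∪B∪C) = P(A)+P(B)+P(C) - P(AB)-P(AC)-P(BC) + P(ABC)
= 26/41+23/41+23/41 - 19/41-13/41-13/41 + 10/41
= 37/41

37/41


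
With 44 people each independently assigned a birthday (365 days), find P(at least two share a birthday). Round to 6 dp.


P(all different) = prod((365-i)/365 for i=0..43) = 0.067115
P(at least one match) = 1 - 0.067115 = 0.932885

0.932885


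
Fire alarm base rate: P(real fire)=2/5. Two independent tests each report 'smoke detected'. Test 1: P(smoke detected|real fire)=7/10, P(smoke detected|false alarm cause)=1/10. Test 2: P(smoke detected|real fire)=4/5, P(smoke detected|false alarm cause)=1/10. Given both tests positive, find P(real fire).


After test 1: P(+) = 7/10*2/5 + 1/10*3/5 = 17/50
P(B|+) = (7/25)/(17/50) = 14/17
After test 2 (use post1 as new prior): P(+) = 4/5*14/17 + 1/10*3/17 = 23/34
P(B|+,+) = (56/85)/(23/34) = 112/115

112/115


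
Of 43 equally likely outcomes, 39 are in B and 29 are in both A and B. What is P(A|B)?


P(A|B) = P(A∩B)/P(B) = (29/43)/(39/43) = 29/39

29/39


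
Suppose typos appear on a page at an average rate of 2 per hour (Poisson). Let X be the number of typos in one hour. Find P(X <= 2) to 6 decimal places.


P(X<=2) = e^(-2)*2^0/0! + e^(-2)*2^1/1! + e^(-2)*2^2/2!
≈ 0.1353352832 + 0.2706705665 + 0.2706705665
= 0.6766764162
≈ 0.676676

0.676676


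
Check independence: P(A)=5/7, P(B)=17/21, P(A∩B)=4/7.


P(A)*P(B) = 5/7*17/21 = 85/147
P(A∩B) = 4/7 != 85/147, so not independent

No, A and B are not independent


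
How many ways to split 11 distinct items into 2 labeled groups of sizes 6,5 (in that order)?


11! = 39916800
Denominator: 6!=720 * 5!=120
Coefficient = 39916800 / 86400 = 462

462


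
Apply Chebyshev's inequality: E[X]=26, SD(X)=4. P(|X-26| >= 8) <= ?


k = 8/4 = 2
Chebyshev: P(|X-mu| >= k*sigma) <= 1/k^2 = 1/2^2 = 1/4

1/4


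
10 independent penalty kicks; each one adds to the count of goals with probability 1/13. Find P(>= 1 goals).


P(at least one) = 1 - P(none)
P(none) = (1 - 1/13)^10 = (12/13)^10 = 61917364224/137858491849
P(at least one) = 1 - 61917364224/137858491849 = 75941127625/137858491849

75941127625/137858491849


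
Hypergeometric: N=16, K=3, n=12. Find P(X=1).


P(X=1) = C(3,1)*C(13,11) / C(16,12)
= 3*78 / 1820
= 234/1820 = 9/70

9/70


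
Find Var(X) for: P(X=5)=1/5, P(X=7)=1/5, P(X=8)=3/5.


E[X] = 36/5, E[X^2] = 266/5
Var(X) = E[X^2] - (E[X])^2 = 266/5 - (36/5)^2 = 34/25

34/25


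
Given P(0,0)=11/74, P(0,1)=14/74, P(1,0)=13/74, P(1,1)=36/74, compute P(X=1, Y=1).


Read from table: P(X=1, Y=1) = 36/74 = 18/37

18/37


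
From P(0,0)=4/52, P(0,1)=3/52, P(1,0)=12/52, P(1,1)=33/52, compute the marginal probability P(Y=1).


P(Y=1) = P(0,1)+P(1,1) = 3/52 + 33/52 = 36/52 = 9/13

9/13


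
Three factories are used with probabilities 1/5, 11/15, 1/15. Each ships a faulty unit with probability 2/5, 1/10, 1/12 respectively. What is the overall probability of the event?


P(A) = P(A|B1)P(B1) + P(A|B2)P(B2) + P(A|B3)P(B3)
= 2/5*1/5 + 1/10*11/15 + 1/12*1/15
= 2/25 + 11/150 + 1/180 = 143/900

143/900


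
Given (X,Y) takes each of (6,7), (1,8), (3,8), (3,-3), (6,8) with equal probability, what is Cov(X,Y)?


E[X]=19/5, E[Y]=28/5, E[XY]=113/5
Cov(X,Y) = E[XY] - E[X]E[Y] = 113/5 - 19/5*28/5 = 33/25

33/25


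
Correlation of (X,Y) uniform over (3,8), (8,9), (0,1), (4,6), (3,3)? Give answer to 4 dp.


Cov(X,Y) = 6.3600, Var(X) = 6.6400, Var(Y) = 9.0400
rho = Cov/(sqrt(VarX)*sqrt(VarY)) = 0.8209

0.8209


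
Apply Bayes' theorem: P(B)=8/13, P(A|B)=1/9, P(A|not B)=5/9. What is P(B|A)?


P(A) = P(A|B)P(B) + P(A|B')P(B') = 1/9*8/13 + 5/9*5/13 = 11/39
P(B|A) = P(A|B)P(B)/P(A) = (8/117)/(11/39) = 8/33

8/33


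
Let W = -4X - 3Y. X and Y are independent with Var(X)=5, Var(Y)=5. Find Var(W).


Independence => Cov(X,Y)=0
Var(-4X - 3Y) = (-4)^2*Var(X) + (-3)^2*Var(Y)
= 16*5 + 9*5 = 125

125


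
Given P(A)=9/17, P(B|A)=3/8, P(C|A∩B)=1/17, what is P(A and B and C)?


P(A∩B∩C) = P(A) * P(B|A) * P(C|A∩B)
= 9/17 * 3/8 * 1/17
= 27/136 * 1/17 = 27/2312

27/2312


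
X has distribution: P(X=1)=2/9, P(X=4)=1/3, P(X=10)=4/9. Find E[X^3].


E[X^3] = sum(g(x)*P(x))
= 1*2/9 + 64*1/3 + 1000*4/9
= 466

466


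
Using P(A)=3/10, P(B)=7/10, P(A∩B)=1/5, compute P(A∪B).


P(A∪B) = P(A) + P(B) - P(A∩B)
= 3/10 + 7/10 - 1/5 = 4/5

4/5


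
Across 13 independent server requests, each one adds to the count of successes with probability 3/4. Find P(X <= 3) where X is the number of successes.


P(X<=3) = P(X=0) + P(X=1) + P(X=2) + P(X=3)
= 1/67108864 + 39/67108864 + 351/33554432 + 3861/33554432
= 529/4194304

529/4194304


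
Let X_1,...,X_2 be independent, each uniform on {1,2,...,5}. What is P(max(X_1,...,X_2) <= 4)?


P(max <= 4) = P(all X_i <= 4) = (P(X_1 <= 4))^2
= (4/5)^2 = 16/25

16/25


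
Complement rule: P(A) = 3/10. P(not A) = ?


P(A') = 1 - P(A) = 1 - 3/10 = 7/10

7/10


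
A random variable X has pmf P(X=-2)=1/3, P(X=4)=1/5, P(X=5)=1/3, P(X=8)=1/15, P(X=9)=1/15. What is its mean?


E[X] = sum(x * P(x))
= -2*1/3 + 4*1/5 + 5*1/3 + 8*1/15 + 9*1/15
= 44/15

44/15


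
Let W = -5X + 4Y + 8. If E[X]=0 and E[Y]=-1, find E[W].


E[-5X + 4Y + 8] = -5*E[X] + 4*E[Y] + 8
= (-5)*(0) + (4)*(-1) + (8)
= 0 - 4 + 8 = 4

4
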